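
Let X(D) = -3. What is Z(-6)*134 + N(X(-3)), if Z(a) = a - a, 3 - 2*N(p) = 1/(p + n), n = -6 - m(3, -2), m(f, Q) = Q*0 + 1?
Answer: 31/20 ≈ 1.5500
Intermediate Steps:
m(f, Q) = 1 (m(f, Q) = 0 + 1 = 1)
n = -7 (n = -6 - 1*1 = -6 - 1 = -7)
N(p) = 3/2 - 1/(2*(-7 + p)) (N(p) = 3/2 - 1/(2*(p - 7)) = 3/2 - 1/(2*(-7 + p)))
Z(a) = 0
Z(-6)*134 + N(X(-3)) = 0*134 + (-22 + 3*(-3))/(2*(-7 - 3)) = 0 + (1/2)*(-22 - 9)/(-10) = 0 + (1/2)*(-1/10)*(-31) = 0 + 31/20 = 31/20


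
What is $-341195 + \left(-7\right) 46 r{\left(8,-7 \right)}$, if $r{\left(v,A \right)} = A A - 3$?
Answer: $-356007$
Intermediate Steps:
$r{\left(v,A \right)} = -3 + A^{2}$ ($r{\left(v,A \right)} = A^{2} - 3 = -3 + A^{2}$)
$-341195 + \left(-7\right) 46 r{\left(8,-7 \right)} = -341195 + \left(-7\right) 46 \left(-3 + \left(-7\right)^{2}\right) = -341195 - 322 \left(-3 + 49\right) = -341195 - 14812 = -356007$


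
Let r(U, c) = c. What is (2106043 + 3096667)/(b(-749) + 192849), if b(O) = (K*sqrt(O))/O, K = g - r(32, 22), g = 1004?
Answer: 751499728171710/27855862828273 + 5109061220*I*sqrt(749)/27855862828273 ≈ 26.978 + 0.0050196*I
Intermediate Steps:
K = 982 (K = 1004 - 1*22 = 1004 - 22 = 982)
b(O) = 982/sqrt(O) (b(O) = (982*sqrt(O))/O = 982/sqrt(O))
(2106043 + 3096667)/(b(-749) + 192849) = (2106043 + 3096667)/(982/sqrt(-749) + 192849) = 5202710/(982*(-I*sqrt(749)/749) + 192849) = 5202710/(-982*I*sqrt(749)/749 + 192849) = 5202710/(192849 - 982*I*sqrt(749)/749)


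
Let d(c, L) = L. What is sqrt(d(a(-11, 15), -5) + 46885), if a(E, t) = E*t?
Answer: 4*sqrt(2930) ≈ 216.52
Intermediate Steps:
sqrt(d(a(-11, 15), -5) + 46885) = sqrt(-5 + 46885) = sqrt(46880) = 4*sqrt(2930)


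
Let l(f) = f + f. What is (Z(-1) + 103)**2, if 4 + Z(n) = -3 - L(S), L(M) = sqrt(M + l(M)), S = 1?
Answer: (96 - sqrt(3))**2 ≈ 8886.4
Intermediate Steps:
l(f) = 2*f
L(M) = sqrt(3)*sqrt(M) (L(M) = sqrt(M + 2*M) = sqrt(3*M) = sqrt(3)*sqrt(M))
Z(n) = -7 - sqrt(3) (Z(n) = -4 + (-3 - sqrt(3)*sqrt(1)) = -4 + (-3 - sqrt(3)) = -7 - sqrt(3))
(Z(-1) + 103)**2 = ((-7 - sqrt(3)) + 103)**2 = (96 - sqrt(3))**2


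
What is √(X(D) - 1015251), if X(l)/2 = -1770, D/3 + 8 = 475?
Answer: 3*I*√113199 ≈ 1009.4*I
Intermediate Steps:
D = 1401 (D = -24 + 3*475 = -24 + 1425 = 1401)
X(l) = -3540 (X(l) = 2*(-1770) = -3540)
√(X(D) - 1015251) = √(-3540 - 1015251) = √(-1018791) = 3*I*√113199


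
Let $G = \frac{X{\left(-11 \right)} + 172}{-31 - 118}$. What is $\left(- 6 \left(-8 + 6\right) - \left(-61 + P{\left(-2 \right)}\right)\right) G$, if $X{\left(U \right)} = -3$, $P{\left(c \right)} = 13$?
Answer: $- \frac{10140}{149} \approx -68.054$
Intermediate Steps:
$G = - \frac{169}{149}$ ($G = \frac{-3 + 172}{-31 - 118} = \frac{169}{-149} = 169 \left(- \frac{1}{149}\right) = - \frac{169}{149} \approx -1.1342$)
$\left(- 6 \left(-8 + 6\right) - \left(-61 + P{\left(-2 \right)}\right)\right) G = \left(- 6 \left(-8 + 6\right) + \left(61 - 13\right)\right) \left(- \frac{169}{149}\right) = \left(\left(-6\right) \left(-2\right) + \left(61 - 13\right)\right) \left(- \frac{169}{149}\right) = \left(12 + 48\right) \left(- \frac{169}{149}\right) = 60 \left(- \frac{169}{149}\right) = - \frac{10140}{149}$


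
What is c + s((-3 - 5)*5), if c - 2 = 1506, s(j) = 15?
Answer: 1523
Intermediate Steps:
c = 1508 (c = 2 + 1506 = 1508)
c + s((-3 - 5)*5) = 1508 + 15 = 1523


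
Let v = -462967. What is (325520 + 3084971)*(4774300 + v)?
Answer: 14703762394503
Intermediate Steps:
(325520 + 3084971)*(4774300 + v) = (325520 + 3084971)*(4774300 - 462967) = 3410491*4311333 = 14703762394503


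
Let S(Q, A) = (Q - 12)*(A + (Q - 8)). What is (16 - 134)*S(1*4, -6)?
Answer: -9440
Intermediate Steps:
S(Q, A) = (-12 + Q)*(-8 + A + Q) (S(Q, A) = (-12 + Q)*(A + (-8 + Q)) = (-12 + Q)*(-8 + A + Q))
(16 - 134)*S(1*4, -6) = (16 - 134)*(96 + (1*4)**2 - 20*4 - 12*(-6) - 6*4) = -118*(96 + 4**2 - 20*4 + 72 - 6*4) = -118*(96 + 16 - 80 + 72 - 24) = -118*80 = -9440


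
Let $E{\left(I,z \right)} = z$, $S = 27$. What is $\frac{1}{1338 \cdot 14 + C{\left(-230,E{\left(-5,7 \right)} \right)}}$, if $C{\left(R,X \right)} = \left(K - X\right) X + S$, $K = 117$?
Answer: $\frac{1}{19529} \approx 5.1206 \cdot 10^{-5}$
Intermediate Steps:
$C{\left(R,X \right)} = 27 + X \left(117 - X\right)$ ($C{\left(R,X \right)} = \left(117 - X\right) X + 27 = X \left(117 - X\right) + 27 = 27 + X \left(117 - X\right)$)
$\frac{1}{1338 \cdot 14 + C{\left(-230,E{\left(-5,7 \right)} \right)}} = \frac{1}{1338 \cdot 14 + \left(27 - 7^{2} + 117 \cdot 7\right)} = \frac{1}{18732 + \left(27 - 49 + 819\right)} = \frac{1}{18732 + 797} = \frac{1}{19529}$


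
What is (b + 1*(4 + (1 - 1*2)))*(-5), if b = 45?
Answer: -240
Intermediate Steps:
(b + 1*(4 + (1 - 1*2)))*(-5) = (45 + 1*(4 + (1 - 1*2)))*(-5) = (45 + 1*(4 + (1 - 2)))*(-5) = (45 + 1*(4 - 1))*(-5) = (45 + 1*3)*(-5) = (45 + 3)*(-5) = 48*(-5) = -240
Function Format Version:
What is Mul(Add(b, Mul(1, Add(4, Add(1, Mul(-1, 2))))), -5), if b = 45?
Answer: -240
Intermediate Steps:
Mul(Add(b, Mul(1, Add(4, Add(1, Mul(-1, 2))))), -5) = Mul(Add(45, Mul(1, Add(4, Add(1, Mul(-1, 2))))), -5) = Mul(Add(45, Mul(1, Add(4, Add(1, -2)))), -5) = Mul(Add(45, Mul(1, Add(4, -1))), -5) = Mul(Add(45, Mul(1, 3)), -5) = Mul(Add(45, 3), -5) = Mul(48, -5) = -240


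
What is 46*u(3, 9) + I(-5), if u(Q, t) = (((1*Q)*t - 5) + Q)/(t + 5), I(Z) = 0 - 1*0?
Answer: 575/7 ≈ 82.143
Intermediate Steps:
I(Z) = 0 (I(Z) = 0 + 0 = 0)
u(Q, t) = (-5 + Q + Q*t)/(5 + t) (u(Q, t) = ((Q*t - 5) + Q)/(5 + t) = ((-5 + Q*t) + Q)/(5 + t) = (-5 + Q + Q*t)/(5 + t))
46*u(3, 9) + I(-5) = 46*((-5 + 3 + 3*9)/(5 + 9)) + 0 = 46*((-5 + 3 + 27)/14) + 0 = 46*((1/14)*25) + 0 = 46*(25/14) + 0 = 575/7 + 0 = 575/7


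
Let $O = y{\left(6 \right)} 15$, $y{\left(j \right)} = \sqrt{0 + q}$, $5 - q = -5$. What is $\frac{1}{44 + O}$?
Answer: $- \frac{22}{157} + \frac{15 \sqrt{10}}{314} \approx 0.010937$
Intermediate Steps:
$q = 10$ ($q = 5 - -5 = 5 + 5 = 10$)
$y{\left(j \right)} = \sqrt{10}$ ($y{\left(j \right)} = \sqrt{0 + 10} = \sqrt{10}$)
$O = 15 \sqrt{10}$ ($O = \sqrt{10} \cdot 15 = 15 \sqrt{10} \approx 47.434$)
$\frac{1}{44 + O} = \frac{1}{44 + 15 \sqrt{10}}$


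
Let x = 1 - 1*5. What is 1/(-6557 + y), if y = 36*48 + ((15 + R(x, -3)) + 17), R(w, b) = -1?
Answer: -1/4798 ≈ -0.00020842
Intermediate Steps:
x = -4 (x = 1 - 5 = -4)
y = 1759 (y = 36*48 + ((15 - 1) + 17) = 1728 + (14 + 17) = 1728 + 31 = 1759)
1/(-6557 + y) = 1/(-6557 + 1759) = 1/(-4798) = -1/4798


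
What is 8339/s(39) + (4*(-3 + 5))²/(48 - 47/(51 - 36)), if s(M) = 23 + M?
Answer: 182957/1346 ≈ 135.93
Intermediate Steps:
8339/s(39) + (4*(-3 + 5))²/(48 - 47/(51 - 36)) = 8339/(23 + 39) + (4*(-3 + 5))²/(48 - 47/(51 - 36)) = 8339/62 + (4*2)²/(48 - 47/15) = 8339*(1/62) + 8²/(48 - 47*1/15) = 269/2 + 64/(48 - 47/15) = 269/2 + 64/(673/15) = 269/2 + 64*(15/673) = 269/2 + 960/673 = 182957/1346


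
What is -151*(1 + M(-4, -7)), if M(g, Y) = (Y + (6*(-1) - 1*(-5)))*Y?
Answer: -8607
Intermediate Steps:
M(g, Y) = Y*(-1 + Y) (M(g, Y) = (Y + (-6 + 5))*Y = (Y - 1)*Y = (-1 + Y)*Y = Y*(-1 + Y))
-151*(1 + M(-4, -7)) = -151*(1 - 7*(-1 - 7)) = -151*(1 - 7*(-8)) = -151*(1 + 56) = -151*57 = -8607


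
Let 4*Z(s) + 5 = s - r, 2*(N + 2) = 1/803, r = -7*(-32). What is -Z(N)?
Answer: 370985/6424 ≈ 57.750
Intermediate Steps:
r = 224
N = -3211/1606 (N = -2 + (½)/803 = -2 + (½)*(1/803) = -2 + 1/1606 = -3211/1606 ≈ -1.9994)
Z(s) = -229/4 + s/4 (Z(s) = -5/4 + (s - 1*224)/4 = -5/4 + (s - 224)/4 = -5/4 + (-224 + s)/4 = -5/4 + (-56 + s/4) = -229/4 + s/4)
-Z(N) = -(-229/4 + (¼)*(-3211/1606)) = -(-229/4 - 3211/6424) = -1*(-370985/6424) = 370985/6424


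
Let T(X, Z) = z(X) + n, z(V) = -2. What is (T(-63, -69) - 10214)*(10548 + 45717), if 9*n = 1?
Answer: -1724390965/3 ≈ -5.7480e+8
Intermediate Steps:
n = ⅑ (n = (⅑)*1 = ⅑ ≈ 0.11111)
T(X, Z) = -17/9 (T(X, Z) = -2 + ⅑ = -17/9)
(T(-63, -69) - 10214)*(10548 + 45717) = (-17/9 - 10214)*(10548 + 45717) = -91943/9*56265 = -1724390965/3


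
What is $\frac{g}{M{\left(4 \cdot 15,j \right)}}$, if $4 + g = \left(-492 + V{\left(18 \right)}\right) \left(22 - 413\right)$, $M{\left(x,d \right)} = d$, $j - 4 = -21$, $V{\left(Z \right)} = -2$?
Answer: $- \frac{193150}{17} \approx -11362.0$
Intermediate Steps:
$j = -17$ ($j = 4 - 21 = -17$)
$g = 193150$ ($g = -4 + \left(-492 - 2\right) \left(22 - 413\right) = -4 - -193154 = -4 + 193154 = 193150$)
$\frac{g}{M{\left(4 \cdot 15,j \right)}} = \frac{193150}{-17} = 193150 \left(- \frac{1}{17}\right) = - \frac{193150}{17}$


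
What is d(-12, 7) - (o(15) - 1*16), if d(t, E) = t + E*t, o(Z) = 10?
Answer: -90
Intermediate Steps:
d(-12, 7) - (o(15) - 1*16) = -12*(1 + 7) - (10 - 1*16) = -12*8 - (10 - 16) = -96 - 1*(-6) = -96 + 6 = -90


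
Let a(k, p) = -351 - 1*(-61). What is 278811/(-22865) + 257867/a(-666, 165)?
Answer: -1195396829/1326170 ≈ -901.39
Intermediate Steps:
a(k, p) = -290 (a(k, p) = -351 + 61 = -290)
278811/(-22865) + 257867/a(-666, 165) = 278811/(-22865) + 257867/(-290) = 278811*(-1/22865) + 257867*(-1/290) = -278811/22865 - 257867/290 = -1195396829/1326170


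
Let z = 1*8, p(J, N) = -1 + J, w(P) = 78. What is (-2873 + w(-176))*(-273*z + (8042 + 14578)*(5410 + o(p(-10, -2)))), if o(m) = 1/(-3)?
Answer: -342008710420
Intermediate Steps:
o(m) = -⅓
z = 8
(-2873 + w(-176))*(-273*z + (8042 + 14578)*(5410 + o(p(-10, -2)))) = (-2873 + 78)*(-273*8 + (8042 + 14578)*(5410 - ⅓)) = -2795*(-2184 + 22620*(16229/3)) = -2795*(-2184 + 122366660) = -2795*122364476 = -342008710420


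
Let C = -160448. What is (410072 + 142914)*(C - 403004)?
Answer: -311581067672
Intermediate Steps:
(410072 + 142914)*(C - 403004) = (410072 + 142914)*(-160448 - 403004) = 552986*(-563452) = -311581067672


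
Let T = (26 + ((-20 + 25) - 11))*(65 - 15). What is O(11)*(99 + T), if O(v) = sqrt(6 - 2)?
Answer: 2198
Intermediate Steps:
O(v) = 2 (O(v) = sqrt(4) = 2)
T = 1000 (T = (26 + (5 - 11))*50 = (26 - 6)*50 = 20*50 = 1000)
O(11)*(99 + T) = 2*(99 + 1000) = 2*1099 = 2198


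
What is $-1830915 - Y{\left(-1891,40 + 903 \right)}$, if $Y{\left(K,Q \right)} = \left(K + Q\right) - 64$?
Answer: $-1829903$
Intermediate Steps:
$Y{\left(K,Q \right)} = -64 + K + Q$
$-1830915 - Y{\left(-1891,40 + 903 \right)} = -1830915 - \left(-64 - 1891 + \left(40 + 903\right)\right) = -1830915 - \left(-64 - 1891 + 943\right) = -1830915 - -1012 = -1830915 + 1012 = -1829903$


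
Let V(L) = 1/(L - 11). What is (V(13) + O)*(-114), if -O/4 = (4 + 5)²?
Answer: 36879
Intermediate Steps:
V(L) = 1/(-11 + L)
O = -324 (O = -4*(4 + 5)² = -4*9² = -4*81 = -324)
(V(13) + O)*(-114) = (1/(-11 + 13) - 324)*(-114) = (1/2 - 324)*(-114) = (½ - 324)*(-114) = -647/2*(-114) = 36879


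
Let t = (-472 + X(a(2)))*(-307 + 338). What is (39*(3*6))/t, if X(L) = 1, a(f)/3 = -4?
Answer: -234/4867 ≈ -0.048079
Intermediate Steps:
a(f) = -12 (a(f) = 3*(-4) = -12)
t = -14601 (t = (-472 + 1)*(-307 + 338) = -471*31 = -14601)
(39*(3*6))/t = (39*(3*6))/(-14601) = (39*18)*(-1/14601) = 702*(-1/14601) = -234/4867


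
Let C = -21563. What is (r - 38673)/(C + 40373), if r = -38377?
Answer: -7705/1881 ≈ -4.0962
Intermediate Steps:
(r - 38673)/(C + 40373) = (-38377 - 38673)/(-21563 + 40373) = -77050/18810 = -77050*1/18810 = -7705/1881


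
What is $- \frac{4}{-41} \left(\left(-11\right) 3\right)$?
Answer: $- \frac{132}{41} \approx -3.2195$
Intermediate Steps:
$- \frac{4}{-41} \left(\left(-11\right) 3\right) = \left(-4\right) \left(- \frac{1}{41}\right) \left(-33\right) = \frac{4}{41} \left(-33\right) = - \frac{132}{41}$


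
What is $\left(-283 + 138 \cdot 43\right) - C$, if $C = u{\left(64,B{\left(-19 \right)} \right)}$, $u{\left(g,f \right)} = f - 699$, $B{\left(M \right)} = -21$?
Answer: $6371$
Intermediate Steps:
$u{\left(g,f \right)} = -699 + f$
$C = -720$ ($C = -699 - 21 = -720$)
$\left(-283 + 138 \cdot 43\right) - C = \left(-283 + 138 \cdot 43\right) - -720 = \left(-283 + 5934\right) + 720 = 5651 + 720 = 6371$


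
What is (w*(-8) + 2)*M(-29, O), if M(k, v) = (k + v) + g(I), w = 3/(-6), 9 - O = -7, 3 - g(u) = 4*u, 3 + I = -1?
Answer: 36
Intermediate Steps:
I = -4 (I = -3 - 1 = -4)
g(u) = 3 - 4*u
O = 16 (O = 9 - 1*(-7) = 9 + 7 = 16)
w = -½ (w = 3*(-⅙) = -½ ≈ -0.50000)
M(k, v) = 19 + k + v (M(k, v) = (k + v) + (3 - 4*(-4)) = (k + v) + (3 + 16) = (k + v) + 19 = 19 + k + v)
(w*(-8) + 2)*M(-29, O) = (-½*(-8) + 2)*(19 - 29 + 16) = (4 + 2)*6 = 6*6 = 36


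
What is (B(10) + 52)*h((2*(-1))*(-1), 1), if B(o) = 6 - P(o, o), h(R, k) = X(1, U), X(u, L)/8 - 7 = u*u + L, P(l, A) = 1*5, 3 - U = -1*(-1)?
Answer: 4240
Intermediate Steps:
U = 2 (U = 3 - (-1)*(-1) = 3 - 1*1 = 3 - 1 = 2)
P(l, A) = 5
X(u, L) = 56 + 8*L + 8*u² (X(u, L) = 56 + 8*(u*u + L) = 56 + 8*(u² + L) = 56 + 8*(L + u²) = 56 + (8*L + 8*u²) = 56 + 8*L + 8*u²)
h(R, k) = 80 (h(R, k) = 56 + 8*2 + 8*1² = 56 + 16 + 8*1 = 56 + 16 + 8 = 80)
B(o) = 1 (B(o) = 6 - 1*5 = 6 - 5 = 1)
(B(10) + 52)*h((2*(-1))*(-1), 1) = (1 + 52)*80 = 53*80 = 4240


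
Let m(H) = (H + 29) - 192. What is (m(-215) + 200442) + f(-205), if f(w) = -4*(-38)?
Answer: 200216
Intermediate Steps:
f(w) = 152
m(H) = -163 + H (m(H) = (29 + H) - 192 = -163 + H)
(m(-215) + 200442) + f(-205) = ((-163 - 215) + 200442) + 152 = (-378 + 200442) + 152 = 200064 + 152 = 200216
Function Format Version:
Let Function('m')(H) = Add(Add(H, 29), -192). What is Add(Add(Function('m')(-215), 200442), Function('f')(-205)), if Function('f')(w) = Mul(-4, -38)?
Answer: 200216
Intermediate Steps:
Function('f')(w) = 152
Function('m')(H) = Add(-163, H) (Function('m')(H) = Add(Add(29, H), -192) = Add(-163, H))
Add(Add(Function('m')(-215), 200442), Function('f')(-205)) = Add(Add(Add(-163, -215), 200442), 152) = Add(Add(-378, 200442), 152) = Add(200064, 152) = 200216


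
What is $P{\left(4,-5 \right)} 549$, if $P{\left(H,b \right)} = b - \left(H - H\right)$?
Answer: $-2745$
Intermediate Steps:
$P{\left(H,b \right)} = b$ ($P{\left(H,b \right)} = b - 0 = b + 0 = b$)
$P{\left(4,-5 \right)} 549 = \left(-5\right) 549 = -2745$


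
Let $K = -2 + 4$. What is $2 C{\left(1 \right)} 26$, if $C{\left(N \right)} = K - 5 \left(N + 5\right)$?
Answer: $-1456$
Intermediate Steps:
$K = 2$
$C{\left(N \right)} = -23 - 5 N$ ($C{\left(N \right)} = 2 - 5 \left(N + 5\right) = 2 - 5 \left(5 + N\right) = 2 - \left(25 + 5 N\right) = -23 - 5 N$)
$2 C{\left(1 \right)} 26 = 2 \left(-23 - 5\right) 26 = 2 \left(-28\right) 26 = \left(-56\right) 26 = -1456$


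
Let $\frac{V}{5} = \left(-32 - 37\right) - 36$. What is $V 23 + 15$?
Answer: $-12060$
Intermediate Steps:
$V = -525$ ($V = 5 \left(\left(-32 - 37\right) - 36\right) = 5 \left(-69 - 36\right) = 5 \left(-105\right) = -525$)
$V 23 + 15 = \left(-525\right) 23 + 15 = -12075 + 15 = -12060$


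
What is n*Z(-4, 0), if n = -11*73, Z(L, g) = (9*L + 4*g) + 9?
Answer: 21681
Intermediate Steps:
Z(L, g) = 9 + 4*g + 9*L (Z(L, g) = (4*g + 9*L) + 9 = 9 + 4*g + 9*L)
n = -803
n*Z(-4, 0) = -803*(9 + 4*0 + 9*(-4)) = -803*(9 + 0 - 36) = -803*(-27) = 21681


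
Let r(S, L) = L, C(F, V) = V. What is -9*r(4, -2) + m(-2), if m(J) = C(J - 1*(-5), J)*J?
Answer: 22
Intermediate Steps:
m(J) = J² (m(J) = J*J = J²)
-9*r(4, -2) + m(-2) = -9*(-2) + (-2)² = 18 + 4 = 22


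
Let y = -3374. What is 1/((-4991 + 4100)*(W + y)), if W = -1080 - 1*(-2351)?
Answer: 1/1873773 ≈ 5.3368e-7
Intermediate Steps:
W = 1271 (W = -1080 + 2351 = 1271)
1/((-4991 + 4100)*(W + y)) = 1/((-4991 + 4100)*(1271 - 3374)) = 1/(-891*(-2103)) = 1/1873773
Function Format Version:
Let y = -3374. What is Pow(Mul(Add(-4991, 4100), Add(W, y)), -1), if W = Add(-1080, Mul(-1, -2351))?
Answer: Rational(1, 1873773) ≈ 5.3368e-7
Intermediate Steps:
W = 1271 (W = Add(-1080, 2351) = 1271)
Pow(Mul(Add(-4991, 4100), Add(W, y)), -1) = Pow(Mul(Add(-4991, 4100), Add(1271, -3374)), -1) = Pow(Mul(-891, -2103), -1) = Pow(1873773, -1) = Rational(1, 1873773)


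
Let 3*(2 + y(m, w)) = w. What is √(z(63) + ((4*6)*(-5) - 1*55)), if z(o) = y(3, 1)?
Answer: I*√1590/3 ≈ 13.292*I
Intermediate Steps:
y(m, w) = -2 + w/3
z(o) = -5/3 (z(o) = -2 + (⅓)*1 = -2 + ⅓ = -5/3)
√(z(63) + ((4*6)*(-5) - 1*55)) = √(-5/3 + ((4*6)*(-5) - 1*55)) = √(-5/3 + (24*(-5) - 55)) = √(-5/3 + (-120 - 55)) = √(-5/3 - 175) = √(-530/3) = I*√1590/3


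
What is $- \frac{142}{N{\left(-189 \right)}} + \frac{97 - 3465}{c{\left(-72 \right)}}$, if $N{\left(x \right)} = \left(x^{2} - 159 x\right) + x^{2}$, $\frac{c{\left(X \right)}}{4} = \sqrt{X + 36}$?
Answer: $- \frac{142}{101493} + \frac{421 i}{3} \approx -0.0013991 + 140.33 i$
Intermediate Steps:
$c{\left(X \right)} = 4 \sqrt{36 + X}$ ($c{\left(X \right)} = 4 \sqrt{X + 36} = 4 \sqrt{36 + X}$)
$N{\left(x \right)} = - 159 x + 2 x^{2}$
$- \frac{142}{N{\left(-189 \right)}} + \frac{97 - 3465}{c{\left(-72 \right)}} = - \frac{142}{\left(-189\right) \left(-159 + 2 \left(-189\right)\right)} + \frac{97 - 3465}{4 \sqrt{36 - 72}} = - \frac{142}{\left(-189\right) \left(-159 - 378\right)} - \frac{3368}{4 \sqrt{-36}} = - \frac{142}{\left(-189\right) \left(-537\right)} - \frac{3368}{4 \cdot 6 i} = - \frac{142}{101493} - \frac{3368}{24 i} = \left(-142\right) \frac{1}{101493} - 3368 \left(- \frac{i}{24}\right) = - \frac{142}{101493} + \frac{421 i}{3}$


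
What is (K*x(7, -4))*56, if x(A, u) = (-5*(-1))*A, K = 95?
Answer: 186200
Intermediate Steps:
x(A, u) = 5*A
(K*x(7, -4))*56 = (95*(5*7))*56 = (95*35)*56 = 3325*56 = 186200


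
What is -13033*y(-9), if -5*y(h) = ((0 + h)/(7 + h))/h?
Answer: -13033/10 ≈ -1303.3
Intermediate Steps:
y(h) = -1/(5*(7 + h)) (y(h) = -(0 + h)/(7 + h)/(5*h) = -h/(7 + h)/(5*h) = -1/(5*(7 + h)))
-13033*y(-9) = -(-13033)/(35 + 5*(-9)) = -(-13033)/(35 - 45) = -(-13033)/(-10) = -(-13033)*(-1)/10 = -13033*⅒ = -13033/10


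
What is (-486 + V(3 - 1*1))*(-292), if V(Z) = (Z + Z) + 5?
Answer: 139284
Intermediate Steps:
V(Z) = 5 + 2*Z (V(Z) = 2*Z + 5 = 5 + 2*Z)
(-486 + V(3 - 1*1))*(-292) = (-486 + (5 + 2*(3 - 1*1)))*(-292) = (-486 + (5 + 2*(3 - 1)))*(-292) = (-486 + (5 + 2*2))*(-292) = (-486 + (5 + 4))*(-292) = (-486 + 9)*(-292) = -477*(-292) = 139284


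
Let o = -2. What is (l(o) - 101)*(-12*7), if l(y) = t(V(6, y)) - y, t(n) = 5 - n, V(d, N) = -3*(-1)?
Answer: 8148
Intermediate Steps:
V(d, N) = 3
l(y) = 2 - y (l(y) = (5 - 1*3) - y = (5 - 3) - y = 2 - y)
(l(o) - 101)*(-12*7) = ((2 - 1*(-2)) - 101)*(-12*7) = ((2 + 2) - 101)*(-84) = (4 - 101)*(-84) = -97*(-84) = 8148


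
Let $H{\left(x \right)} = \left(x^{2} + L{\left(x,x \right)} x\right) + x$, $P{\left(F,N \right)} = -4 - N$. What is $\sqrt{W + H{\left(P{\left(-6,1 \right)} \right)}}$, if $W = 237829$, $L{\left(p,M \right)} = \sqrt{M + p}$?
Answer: $\sqrt{237849 - 5 i \sqrt{10}} \approx 487.7 - 0.016 i$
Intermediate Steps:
$H{\left(x \right)} = x + x^{2} + \sqrt{2} x^{\frac{3}{2}}$ ($H{\left(x \right)} = \left(x^{2} + \sqrt{x + x} x\right) + x = \left(x^{2} + \sqrt{2 x} x\right) + x = \left(x^{2} + \sqrt{2} \sqrt{x} x\right) + x = \left(x^{2} + \sqrt{2} x^{\frac{3}{2}}\right) + x = x + x^{2} + \sqrt{2} x^{\frac{3}{2}}$)
$\sqrt{W + H{\left(P{\left(-6,1 \right)} \right)}} = \sqrt{237829 + \left(-4 - 1\right) \left(1 - 5 + \sqrt{2} \sqrt{-4 - 1}\right)} = \sqrt{237829 - 5 \left(1 - 5 + \sqrt{2} \sqrt{-5}\right)} = \sqrt{237829 - 5 \left(1 - 5 + \sqrt{2} i \sqrt{5}\right)} = \sqrt{237829 - 5 \left(1 - 5 + i \sqrt{10}\right)} = \sqrt{237829 - 5 \left(-4 + i \sqrt{10}\right)} = \sqrt{237829 + \left(20 - 5 i \sqrt{10}\right)} = \sqrt{237849 - 5 i \sqrt{10}}$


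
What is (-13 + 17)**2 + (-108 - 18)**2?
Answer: 15892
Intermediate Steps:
(-13 + 17)**2 + (-108 - 18)**2 = 4**2 + (-126)**2 = 16 + 15876 = 15892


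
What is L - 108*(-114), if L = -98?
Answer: 12214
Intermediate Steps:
L - 108*(-114) = -98 - 108*(-114) = -98 + 12312 = 12214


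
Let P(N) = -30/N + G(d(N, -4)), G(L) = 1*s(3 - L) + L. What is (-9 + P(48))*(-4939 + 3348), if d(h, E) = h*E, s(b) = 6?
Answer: 2489915/8 ≈ 3.1124e+5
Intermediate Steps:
d(h, E) = E*h
G(L) = 6 + L (G(L) = 1*6 + L = 6 + L)
P(N) = 6 - 30/N - 4*N (P(N) = -30/N + (6 - 4*N) = 6 - 30/N - 4*N)
(-9 + P(48))*(-4939 + 3348) = (-9 + (6 - 30/48 - 4*48))*(-4939 + 3348) = (-9 + (6 - 30*1/48 - 192))*(-1591) = (-9 + (6 - 5/8 - 192))*(-1591) = (-9 - 1493/8)*(-1591) = -1565/8*(-1591) = 2489915/8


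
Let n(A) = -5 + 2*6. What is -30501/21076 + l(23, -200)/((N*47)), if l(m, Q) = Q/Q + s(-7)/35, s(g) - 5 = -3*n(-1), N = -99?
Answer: -451603709/312030180 ≈ -1.4473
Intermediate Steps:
n(A) = 7 (n(A) = -5 + 12 = 7)
s(g) = -16 (s(g) = 5 - 3*7 = 5 - 21 = -16)
l(m, Q) = 19/35 (l(m, Q) = Q/Q - 16/35 = 1 - 16*1/35 = 1 - 16/35 = 19/35)
-30501/21076 + l(23, -200)/((N*47)) = -30501/21076 + 19/(35*((-99*47))) = -30501*1/21076 + (19/35)/(-4653) = -30501/21076 + (19/35)*(-1/4653) = -30501/21076 - 19/162855 = -451603709/312030180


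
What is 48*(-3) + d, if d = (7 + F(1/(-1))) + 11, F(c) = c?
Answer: -127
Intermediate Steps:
d = 17 (d = (7 + 1/(-1)) + 11 = (7 - 1) + 11 = 6 + 11 = 17)
48*(-3) + d = 48*(-3) + 17 = -144 + 17 = -127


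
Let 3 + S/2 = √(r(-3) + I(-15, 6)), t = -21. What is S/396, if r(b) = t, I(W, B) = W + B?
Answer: -1/66 + I*√30/198 ≈ -0.015152 + 0.027663*I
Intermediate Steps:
I(W, B) = B + W
r(b) = -21
S = -6 + 2*I*√30 (S = -6 + 2*√(-21 + (6 - 15)) = -6 + 2*√(-21 - 9) = -6 + 2*√(-30) = -6 + 2*(I*√30) = -6 + 2*I*√30 ≈ -6.0 + 10.954*I)
S/396 = (-6 + 2*I*√30)/396 = (-6 + 2*I*√30)*(1/396) = -1/66 + I*√30/198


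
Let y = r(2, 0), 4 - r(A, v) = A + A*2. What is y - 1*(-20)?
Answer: 18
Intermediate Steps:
r(A, v) = 4 - 3*A (r(A, v) = 4 - (A + A*2) = 4 - (A + 2*A) = 4 - 3*A)
y = -2 (y = 4 - 3*2 = 4 - 6 = -2)
y - 1*(-20) = -2 - 1*(-20) = -2 + 20 = 18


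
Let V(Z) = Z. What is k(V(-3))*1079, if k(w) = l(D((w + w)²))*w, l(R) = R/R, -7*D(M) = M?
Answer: -3237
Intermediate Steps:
D(M) = -M/7
l(R) = 1
k(w) = w (k(w) = 1*w = w)
k(V(-3))*1079 = -3*1079 = -3237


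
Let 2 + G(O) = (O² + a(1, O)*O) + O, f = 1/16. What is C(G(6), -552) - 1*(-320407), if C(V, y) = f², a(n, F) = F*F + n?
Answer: 82024193/256 ≈ 3.2041e+5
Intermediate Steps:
f = 1/16 ≈ 0.062500
a(n, F) = n + F² (a(n, F) = F² + n = n + F²)
G(O) = -2 + O + O² + O*(1 + O²) (G(O) = -2 + ((O² + (1 + O²)*O) + O) = -2 + ((O² + O*(1 + O²)) + O) = -2 + (O + O² + O*(1 + O²)) = -2 + O + O² + O*(1 + O²))
C(V, y) = 1/256 (C(V, y) = (1/16)² = 1/256)
C(G(6), -552) - 1*(-320407) = 1/256 - 1*(-320407) = 1/256 + 320407 = 82024193/256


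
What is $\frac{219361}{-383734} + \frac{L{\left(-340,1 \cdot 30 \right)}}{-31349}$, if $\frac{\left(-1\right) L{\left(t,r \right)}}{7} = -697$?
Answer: $- \frac{8748986175}{12029677166} \approx -0.72728$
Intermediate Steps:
$L{\left(t,r \right)} = 4879$ ($L{\left(t,r \right)} = \left(-7\right) \left(-697\right) = 4879$)
$\frac{219361}{-383734} + \frac{L{\left(-340,1 \cdot 30 \right)}}{-31349} = \frac{219361}{-383734} + \frac{4879}{-31349} = 219361 \left(- \frac{1}{383734}\right) + 4879 \left(- \frac{1}{31349}\right) = - \frac{219361}{383734} - \frac{4879}{31349} = - \frac{8748986175}{12029677166}$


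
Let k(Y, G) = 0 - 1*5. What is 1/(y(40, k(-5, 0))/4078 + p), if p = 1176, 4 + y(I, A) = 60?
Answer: 2039/2397892 ≈ 0.00085033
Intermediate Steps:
k(Y, G) = -5 (k(Y, G) = 0 - 5 = -5)
y(I, A) = 56 (y(I, A) = -4 + 60 = 56)
1/(y(40, k(-5, 0))/4078 + p) = 1/(56/4078 + 1176) = 1/(56*(1/4078) + 1176) = 1/(28/2039 + 1176) = 1/(2397892/2039) = 2039/2397892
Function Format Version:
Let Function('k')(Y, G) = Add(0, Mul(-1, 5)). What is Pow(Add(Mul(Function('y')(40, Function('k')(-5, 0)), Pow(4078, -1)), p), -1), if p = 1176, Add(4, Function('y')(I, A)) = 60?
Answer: Rational(2039, 2397892) ≈ 0.00085033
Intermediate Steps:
Function('k')(Y, G) = -5 (Function('k')(Y, G) = Add(0, -5) = -5)
Function('y')(I, A) = 56 (Function('y')(I, A) = Add(-4, 60) = 56)
Pow(Add(Mul(Function('y')(40, Function('k')(-5, 0)), Pow(4078, -1)), p), -1) = Pow(Add(Mul(56, Pow(4078, -1)), 1176), -1) = Pow(Add(Mul(56, Rational(1, 4078)), 1176), -1) = Pow(Add(Rational(28, 2039), 1176), -1) = Pow(Rational(2397892, 2039), -1) = Rational(2039, 2397892)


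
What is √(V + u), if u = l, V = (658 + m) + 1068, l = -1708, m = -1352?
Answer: I*√1334 ≈ 36.524*I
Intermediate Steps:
V = 374 (V = (658 - 1352) + 1068 = -694 + 1068 = 374)
u = -1708
√(V + u) = √(374 - 1708) = √(-1334) = I*√1334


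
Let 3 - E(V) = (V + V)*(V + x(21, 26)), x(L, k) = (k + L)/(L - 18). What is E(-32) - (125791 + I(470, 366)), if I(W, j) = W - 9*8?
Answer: -381694/3 ≈ -1.2723e+5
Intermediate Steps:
x(L, k) = (L + k)/(-18 + L)
I(W, j) = -72 + W (I(W, j) = W - 72 = -72 + W)
E(V) = 3 - 2*V*(47/3 + V) (E(V) = 3 - (V + V)*(V + (21 + 26)/(-18 + 21)) = 3 - 2*V*(V + 47/3) = 3 - 2*V*(47/3 + V))
E(-32) - (125791 + I(470, 366)) = (3 - 2*(-32)² - 94/3*(-32)) - (125791 + (-72 + 470)) = (3 - 2*1024 + 3008/3) - (125791 + 398) = (3 - 2048 + 3008/3) - 1*126189 = -3127/3 - 126189 = -381694/3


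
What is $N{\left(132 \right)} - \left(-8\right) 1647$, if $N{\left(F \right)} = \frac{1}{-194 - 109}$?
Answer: $\frac{3992327}{303} \approx 13176.0$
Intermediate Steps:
$N{\left(F \right)} = - \frac{1}{303}$ ($N{\left(F \right)} = \frac{1}{-303} = - \frac{1}{303}$)
$N{\left(132 \right)} - \left(-8\right) 1647 = - \frac{1}{303} - \left(-8\right) 1647 = - \frac{1}{303} - -13176 = - \frac{1}{303} + 13176 = \frac{3992327}{303}$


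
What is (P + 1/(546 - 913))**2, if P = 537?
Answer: 38839738084/134689 ≈ 2.8837e+5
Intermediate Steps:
(P + 1/(546 - 913))**2 = (537 + 1/(546 - 913))**2 = (537 + 1/(-367))**2 = (537 - 1/367)**2 = (197078/367)**2 = 38839738084/134689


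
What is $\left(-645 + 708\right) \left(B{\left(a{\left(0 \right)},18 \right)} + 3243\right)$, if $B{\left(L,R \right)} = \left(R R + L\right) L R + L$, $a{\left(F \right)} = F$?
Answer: $204309$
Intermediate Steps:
$B{\left(L,R \right)} = L + L R \left(L + R^{2}\right)$ ($B{\left(L,R \right)} = \left(R^{2} + L\right) L R + L = \left(L + R^{2}\right) L R + L = L \left(L + R^{2}\right) R + L = L R \left(L + R^{2}\right) + L = L + L R \left(L + R^{2}\right)$)
$\left(-645 + 708\right) \left(B{\left(a{\left(0 \right)},18 \right)} + 3243\right) = \left(-645 + 708\right) \left(0 \left(1 + 18^{3} + 0 \cdot 18\right) + 3243\right) = 63 \left(0 \left(1 + 5832 + 0\right) + 3243\right) = 63 \left(0 \cdot 5833 + 3243\right) = 63 \left(0 + 3243\right) = 63 \cdot 3243 = 204309$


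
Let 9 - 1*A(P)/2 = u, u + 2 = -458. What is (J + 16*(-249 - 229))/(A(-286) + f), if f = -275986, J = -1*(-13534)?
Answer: -2943/137524 ≈ -0.021400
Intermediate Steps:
u = -460 (u = -2 - 458 = -460)
A(P) = 938 (A(P) = 18 - 2*(-460) = 18 + 920 = 938)
J = 13534
(J + 16*(-249 - 229))/(A(-286) + f) = (13534 + 16*(-249 - 229))/(938 - 275986) = (13534 + 16*(-478))/(-275048) = (13534 - 7648)*(-1/275048) = 5886*(-1/275048) = -2943/137524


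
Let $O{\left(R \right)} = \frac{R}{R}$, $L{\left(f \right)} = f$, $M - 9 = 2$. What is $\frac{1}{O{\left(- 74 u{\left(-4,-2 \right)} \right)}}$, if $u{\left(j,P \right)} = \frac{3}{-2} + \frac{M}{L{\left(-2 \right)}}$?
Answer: $1$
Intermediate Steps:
$M = 11$ ($M = 9 + 2 = 11$)
$u{\left(j,P \right)} = -7$ ($u{\left(j,P \right)} = \frac{3}{-2} + \frac{11}{-2} = 3 \left(- \frac{1}{2}\right) + 11 \left(- \frac{1}{2}\right) = - \frac{3}{2} - \frac{11}{2} = -7$)
$O{\left(R \right)} = 1$
$\frac{1}{O{\left(- 74 u{\left(-4,-2 \right)} \right)}} = 1^{-1} = 1$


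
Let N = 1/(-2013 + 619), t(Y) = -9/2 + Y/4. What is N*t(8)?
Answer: 5/2788 ≈ 0.0017934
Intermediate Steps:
t(Y) = -9/2 + Y/4 (t(Y) = -9*½ + Y*(¼) = -9/2 + Y/4)
N = -1/1394 (N = 1/(-1394) = -1/1394 ≈ -0.00071736)
N*t(8) = -(-9/2 + (¼)*8)/1394 = -(-9/2 + 2)/1394 = -1/1394*(-5/2) = 5/2788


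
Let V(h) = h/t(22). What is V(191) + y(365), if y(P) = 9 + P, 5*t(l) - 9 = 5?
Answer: 6191/14 ≈ 442.21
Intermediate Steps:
t(l) = 14/5 (t(l) = 9/5 + (1/5)*5 = 9/5 + 1 = 14/5)
V(h) = 5*h/14 (V(h) = h/(14/5) = h*(5/14) = 5*h/14)
V(191) + y(365) = (5/14)*191 + (9 + 365) = 955/14 + 374 = 6191/14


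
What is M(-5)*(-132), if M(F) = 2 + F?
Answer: 396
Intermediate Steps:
M(-5)*(-132) = (2 - 5)*(-132) = -3*(-132) = 396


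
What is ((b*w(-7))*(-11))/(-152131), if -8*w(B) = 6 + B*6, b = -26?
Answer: -1287/152131 ≈ -0.0084598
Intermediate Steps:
w(B) = -¾ - 3*B/4 (w(B) = -(6 + B*6)/8 = -(6 + 6*B)/8 = -¾ - 3*B/4)
((b*w(-7))*(-11))/(-152131) = (-26*(-¾ - ¾*(-7))*(-11))/(-152131) = (-26*(-¾ + 21/4)*(-11))*(-1/152131) = (-26*9/2*(-11))*(-1/152131) = -117*(-11)*(-1/152131) = 1287*(-1/152131) = -1287/152131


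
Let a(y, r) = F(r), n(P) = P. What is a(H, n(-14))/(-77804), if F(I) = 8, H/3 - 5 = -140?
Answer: -2/19451 ≈ -0.00010282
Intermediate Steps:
H = -405 (H = 15 + 3*(-140) = 15 - 420 = -405)
a(y, r) = 8
a(H, n(-14))/(-77804) = 8/(-77804) = 8*(-1/77804) = -2/19451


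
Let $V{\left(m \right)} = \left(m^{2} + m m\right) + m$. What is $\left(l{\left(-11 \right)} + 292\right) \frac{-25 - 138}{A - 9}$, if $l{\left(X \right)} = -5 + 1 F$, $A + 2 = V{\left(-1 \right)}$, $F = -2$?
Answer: $\frac{9291}{2} \approx 4645.5$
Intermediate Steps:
$V{\left(m \right)} = m + 2 m^{2}$ ($V{\left(m \right)} = \left(m^{2} + m^{2}\right) + m = 2 m^{2} + m = m + 2 m^{2}$)
$A = -1$ ($A = -2 - \left(1 + 2 \left(-1\right)\right) = -2 - \left(1 - 2\right) = -2 - -1 = -2 + 1 = -1$)
$l{\left(X \right)} = -7$ ($l{\left(X \right)} = -5 + 1 \left(-2\right) = -5 - 2 = -7$)
$\left(l{\left(-11 \right)} + 292\right) \frac{-25 - 138}{A - 9} = \left(-7 + 292\right) \frac{-25 - 138}{-1 - 9} = 285 \left(- \frac{163}{-10}\right) = 285 \left(\left(-163\right) \left(- \frac{1}{10}\right)\right) = 285 \cdot \frac{163}{10} = \frac{9291}{2}$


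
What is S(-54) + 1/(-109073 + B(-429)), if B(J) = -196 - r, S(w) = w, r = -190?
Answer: -5890267/109079 ≈ -54.000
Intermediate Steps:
B(J) = -6 (B(J) = -196 - 1*(-190) = -196 + 190 = -6)
S(-54) + 1/(-109073 + B(-429)) = -54 + 1/(-109073 - 6) = -54 + 1/(-109079) = -54 - 1/109079 = -5890267/109079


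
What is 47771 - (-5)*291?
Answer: 49226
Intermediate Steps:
47771 - (-5)*291 = 47771 - 1*(-1455) = 47771 + 1455 = 49226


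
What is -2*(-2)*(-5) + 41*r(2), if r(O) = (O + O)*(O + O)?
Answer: 636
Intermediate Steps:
r(O) = 4*O² (r(O) = (2*O)*(2*O) = 4*O²)
-2*(-2)*(-5) + 41*r(2) = -2*(-2)*(-5) + 41*(4*2²) = 4*(-5) + 41*(4*4) = -20 + 41*16 = -20 + 656 = 636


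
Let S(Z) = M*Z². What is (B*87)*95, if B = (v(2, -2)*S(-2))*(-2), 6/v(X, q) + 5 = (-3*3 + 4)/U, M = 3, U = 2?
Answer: 158688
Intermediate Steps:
v(X, q) = -⅘ (v(X, q) = 6/(-5 + (-3*3 + 4)/2) = 6/(-5 + (-9 + 4)*(½)) = 6/(-5 - 5*½) = 6/(-5 - 5/2) = 6/(-15/2) = 6*(-2/15) = -⅘)
S(Z) = 3*Z²
B = 96/5 (B = -12*(-2)²/5*(-2) = -12*4/5*(-2) = -⅘*12*(-2) = -48/5*(-2) = 96/5 ≈ 19.200)
(B*87)*95 = ((96/5)*87)*95 = (8352/5)*95 = 158688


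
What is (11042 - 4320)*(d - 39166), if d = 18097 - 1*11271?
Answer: -217389480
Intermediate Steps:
d = 6826 (d = 18097 - 11271 = 6826)
(11042 - 4320)*(d - 39166) = (11042 - 4320)*(6826 - 39166) = 6722*(-32340) = -217389480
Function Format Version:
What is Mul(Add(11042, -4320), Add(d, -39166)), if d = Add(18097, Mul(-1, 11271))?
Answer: -217389480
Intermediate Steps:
d = 6826 (d = Add(18097, -11271) = 6826)
Mul(Add(11042, -4320), Add(d, -39166)) = Mul(Add(11042, -4320), Add(6826, -39166)) = Mul(6722, -32340) = -217389480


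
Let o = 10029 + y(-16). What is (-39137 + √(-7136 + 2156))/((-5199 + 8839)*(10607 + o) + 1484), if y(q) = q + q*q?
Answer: -5591/10855732 + I*√1245/37995062 ≈ -0.00051503 + 9.2866e-7*I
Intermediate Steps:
y(q) = q + q²
o = 10269 (o = 10029 - 16*(1 - 16) = 10029 - 16*(-15) = 10029 + 240 = 10269)
(-39137 + √(-7136 + 2156))/((-5199 + 8839)*(10607 + o) + 1484) = (-39137 + √(-7136 + 2156))/((-5199 + 8839)*(10607 + 10269) + 1484) = (-39137 + √(-4980))/(3640*20876 + 1484) = (-39137 + 2*I*√1245)/(75988640 + 1484) = (-39137 + 2*I*√1245)/75990124 = (-39137 + 2*I*√1245)*(1/75990124) = -5591/10855732 + I*√1245/37995062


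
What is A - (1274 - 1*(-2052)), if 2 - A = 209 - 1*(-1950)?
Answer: -5483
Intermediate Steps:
A = -2157 (A = 2 - (209 - 1*(-1950)) = 2 - (209 + 1950) = 2 - 1*2159 = 2 - 2159 = -2157)
A - (1274 - 1*(-2052)) = -2157 - (1274 - 1*(-2052)) = -2157 - (1274 + 2052) = -2157 - 1*3326 = -2157 - 3326 = -5483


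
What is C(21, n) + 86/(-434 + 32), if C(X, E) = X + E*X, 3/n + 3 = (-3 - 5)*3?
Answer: 3709/201 ≈ 18.453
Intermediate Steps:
n = -⅑ (n = 3/(-3 + (-3 - 5)*3) = 3/(-3 - 8*3) = 3/(-3 - 24) = 3/(-27) = 3*(-1/27) = -⅑ ≈ -0.11111)
C(21, n) + 86/(-434 + 32) = 21*(1 - ⅑) + 86/(-434 + 32) = 21*(8/9) + 86/(-402) = 56/3 + 86*(-1/402) = 56/3 - 43/201 = 3709/201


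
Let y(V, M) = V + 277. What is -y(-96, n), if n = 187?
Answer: -181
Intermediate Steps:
y(V, M) = 277 + V
-y(-96, n) = -(277 - 96) = -1*181 = -181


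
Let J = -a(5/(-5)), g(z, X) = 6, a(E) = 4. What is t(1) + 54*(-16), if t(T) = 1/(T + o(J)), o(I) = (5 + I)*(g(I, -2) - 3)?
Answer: -3455/4 ≈ -863.75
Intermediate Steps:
J = -4 (J = -1*4 = -4)
o(I) = 15 + 3*I (o(I) = (5 + I)*(6 - 3) = (5 + I)*3 = 15 + 3*I)
t(T) = 1/(3 + T) (t(T) = 1/(T + (15 + 3*(-4))) = 1/(T + (15 - 12)) = 1/(T + 3) = 1/(3 + T))
t(1) + 54*(-16) = 1/(3 + 1) + 54*(-16) = 1/4 - 864 = ¼ - 864 = -3455/4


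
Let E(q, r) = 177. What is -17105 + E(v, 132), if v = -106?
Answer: -16928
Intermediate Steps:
-17105 + E(v, 132) = -17105 + 177 = -16928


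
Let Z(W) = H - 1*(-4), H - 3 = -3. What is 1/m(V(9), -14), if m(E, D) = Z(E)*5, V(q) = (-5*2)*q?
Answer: 1/20 ≈ 0.050000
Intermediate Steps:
H = 0 (H = 3 - 3 = 0)
V(q) = -10*q
Z(W) = 4 (Z(W) = 0 - 1*(-4) = 0 + 4 = 4)
m(E, D) = 20 (m(E, D) = 4*5 = 20)
1/m(V(9), -14) = 1/20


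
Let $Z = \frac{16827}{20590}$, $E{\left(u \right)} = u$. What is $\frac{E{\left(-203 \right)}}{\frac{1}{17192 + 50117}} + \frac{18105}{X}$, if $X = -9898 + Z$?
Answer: $- \frac{39217402202491}{2870183} \approx -1.3664 \cdot 10^{7}$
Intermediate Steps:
$Z = \frac{237}{290}$ ($Z = 16827 \cdot \frac{1}{20590} = \frac{237}{290} \approx 0.81724$)
$X = - \frac{2870183}{290}$ ($X = -9898 + \frac{237}{290} = - \frac{2870183}{290} \approx -9897.2$)
$\frac{E{\left(-203 \right)}}{\frac{1}{17192 + 50117}} + \frac{18105}{X} = - \frac{203}{\frac{1}{17192 + 50117}} + \frac{18105}{- \frac{2870183}{290}} = - \frac{203}{\frac{1}{67309}} + 18105 \left(- \frac{290}{2870183}\right) = - 203 \frac{1}{\frac{1}{67309}} - \frac{5250450}{2870183} = \left(-203\right) 67309 - \frac{5250450}{2870183} = -13663727 - \frac{5250450}{2870183} = - \frac{39217402202491}{2870183}$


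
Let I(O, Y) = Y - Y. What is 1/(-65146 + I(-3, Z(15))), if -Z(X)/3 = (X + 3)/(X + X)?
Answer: -1/65146 ≈ -1.5350e-5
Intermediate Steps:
Z(X) = -3*(3 + X)/(2*X) (Z(X) = -3*(X + 3)/(X + X) = -3*(3 + X)/(2*X))
I(O, Y) = 0
1/(-65146 + I(-3, Z(15))) = 1/(-65146 + 0) = 1/(-65146) = -1/65146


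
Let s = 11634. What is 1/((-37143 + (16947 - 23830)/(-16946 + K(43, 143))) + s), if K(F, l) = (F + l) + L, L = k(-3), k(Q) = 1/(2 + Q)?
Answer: -16761/427549466 ≈ -3.9203e-5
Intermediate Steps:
L = -1 (L = 1/(2 - 3) = 1/(-1) = -1)
K(F, l) = -1 + F + l (K(F, l) = (F + l) - 1 = -1 + F + l)
1/((-37143 + (16947 - 23830)/(-16946 + K(43, 143))) + s) = 1/((-37143 + (16947 - 23830)/(-16946 + (-1 + 43 + 143))) + 11634) = 1/((-37143 - 6883/(-16946 + 185)) + 11634) = 1/((-37143 - 6883/(-16761)) + 11634) = 1/((-37143 - 6883*(-1/16761)) + 11634) = 1/((-37143 + 6883/16761) + 11634) = 1/(-622546940/16761 + 11634) = 1/(-427549466/16761) = -16761/427549466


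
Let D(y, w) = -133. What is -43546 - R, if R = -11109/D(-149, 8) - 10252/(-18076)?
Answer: -3746123456/85861 ≈ -43630.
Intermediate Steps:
R = 7220350/85861 (R = -11109/(-133) - 10252/(-18076) = -11109*(-1/133) - 10252*(-1/18076) = 1587/19 + 2563/4519 = 7220350/85861 ≈ 84.094)
-43546 - R = -43546 - 1*7220350/85861 = -43546 - 7220350/85861 = -3746123456/85861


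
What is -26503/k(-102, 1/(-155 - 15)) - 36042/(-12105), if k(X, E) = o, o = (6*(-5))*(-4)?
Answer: -1406639/6456 ≈ -217.88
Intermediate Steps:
o = 120 (o = -30*(-4) = 120)
k(X, E) = 120
-26503/k(-102, 1/(-155 - 15)) - 36042/(-12105) = -26503/120 - 36042/(-12105) = -26503*1/120 - 36042*(-1/12105) = -26503/120 + 12014/4035 = -1406639/6456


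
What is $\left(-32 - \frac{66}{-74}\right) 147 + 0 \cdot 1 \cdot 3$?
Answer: $- \frac{169197}{37} \approx -4572.9$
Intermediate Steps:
$\left(-32 - \frac{66}{-74}\right) 147 + 0 \cdot 1 \cdot 3 = \left(-32 - 66 \left(- \frac{1}{74}\right)\right) 147 + 0 \cdot 3 = \left(-32 - - \frac{33}{37}\right) 147 + 0 = \left(-32 + \frac{33}{37}\right) 147 + 0 = \left(- \frac{1151}{37}\right) 147 + 0 = - \frac{169197}{37} + 0 = - \frac{169197}{37}$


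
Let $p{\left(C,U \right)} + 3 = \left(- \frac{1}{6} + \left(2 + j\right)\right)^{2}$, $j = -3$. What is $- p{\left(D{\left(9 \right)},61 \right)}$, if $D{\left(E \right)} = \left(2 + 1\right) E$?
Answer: $\frac{59}{36} \approx 1.6389$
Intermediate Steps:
$D{\left(E \right)} = 3 E$
$p{\left(C,U \right)} = - \frac{59}{36}$ ($p{\left(C,U \right)} = -3 + \left(- \frac{1}{6} + \left(2 - 3\right)\right)^{2} = -3 + \left(\left(-1\right) \frac{1}{6} - 1\right)^{2} = -3 + \left(- \frac{1}{6} - 1\right)^{2} = -3 + \left(- \frac{7}{6}\right)^{2} = -3 + \frac{49}{36} = - \frac{59}{36}$)
$- p{\left(D{\left(9 \right)},61 \right)} = \left(-1\right) \left(- \frac{59}{36}\right) = \frac{59}{36}$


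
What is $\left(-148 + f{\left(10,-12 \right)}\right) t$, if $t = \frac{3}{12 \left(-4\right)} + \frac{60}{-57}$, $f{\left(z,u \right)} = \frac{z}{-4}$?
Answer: $\frac{102039}{608} \approx 167.83$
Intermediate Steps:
$f{\left(z,u \right)} = - \frac{z}{4}$ ($f{\left(z,u \right)} = z \left(- \frac{1}{4}\right) = - \frac{z}{4}$)
$t = - \frac{339}{304}$ ($t = \frac{3}{-48} + 60 \left(- \frac{1}{57}\right) = 3 \left(- \frac{1}{48}\right) - \frac{20}{19} = - \frac{1}{16} - \frac{20}{19} = - \frac{339}{304} \approx -1.1151$)
$\left(-148 + f{\left(10,-12 \right)}\right) t = \left(-148 - \frac{5}{2}\right) \left(- \frac{339}{304}\right) = \left(- \frac{301}{2}\right) \left(- \frac{339}{304}\right) = \frac{102039}{608}$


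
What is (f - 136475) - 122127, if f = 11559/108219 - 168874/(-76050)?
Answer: -354714919290424/1371675825 ≈ -2.5860e+5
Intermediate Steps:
f = 3192406226/1371675825 (f = 11559*(1/108219) - 168874*(-1/76050) = 3853/36073 + 84437/38025 = 3192406226/1371675825 ≈ 2.3274)
(f - 136475) - 122127 = (3192406226/1371675825 - 136475) - 122127 = -187196265810649/1371675825 - 122127 = -354714919290424/1371675825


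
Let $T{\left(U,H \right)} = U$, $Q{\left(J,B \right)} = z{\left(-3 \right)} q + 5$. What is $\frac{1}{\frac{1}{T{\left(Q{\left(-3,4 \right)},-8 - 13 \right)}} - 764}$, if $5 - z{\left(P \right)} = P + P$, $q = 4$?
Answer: $- \frac{49}{37435} \approx -0.0013089$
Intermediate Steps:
$z{\left(P \right)} = 5 - 2 P$ ($z{\left(P \right)} = 5 - \left(P + P\right) = 5 - 2 P$)
$Q{\left(J,B \right)} = 49$ ($Q{\left(J,B \right)} = \left(5 - -6\right) 4 + 5 = \left(5 + 6\right) 4 + 5 = 11 \cdot 4 + 5 = 44 + 5 = 49$)
$\frac{1}{\frac{1}{T{\left(Q{\left(-3,4 \right)},-8 - 13 \right)}} - 764} = \frac{1}{\frac{1}{49} - 764} = \frac{1}{- \frac{37435}{49}} = - \frac{49}{37435}$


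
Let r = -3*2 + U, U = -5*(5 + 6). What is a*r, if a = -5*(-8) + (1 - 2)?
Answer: -2379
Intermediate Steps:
a = 39 (a = 40 - 1 = 39)
U = -55 (U = -5*11 = -55)
r = -61 (r = -3*2 - 55 = -6 - 55 = -61)
a*r = 39*(-61) = -2379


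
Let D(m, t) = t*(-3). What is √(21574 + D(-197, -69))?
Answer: √21781 ≈ 147.58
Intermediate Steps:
D(m, t) = -3*t
√(21574 + D(-197, -69)) = √(21574 - 3*(-69)) = √(21574 + 207) = √21781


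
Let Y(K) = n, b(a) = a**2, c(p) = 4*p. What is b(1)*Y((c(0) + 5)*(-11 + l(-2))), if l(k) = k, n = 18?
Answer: 18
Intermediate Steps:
Y(K) = 18
b(1)*Y((c(0) + 5)*(-11 + l(-2))) = 1**2*18 = 1*18 = 18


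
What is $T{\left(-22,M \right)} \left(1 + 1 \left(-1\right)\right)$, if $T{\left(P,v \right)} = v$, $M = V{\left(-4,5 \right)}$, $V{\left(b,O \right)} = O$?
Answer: $0$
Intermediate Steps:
$M = 5$
$T{\left(-22,M \right)} \left(1 + 1 \left(-1\right)\right) = 5 \left(1 + 1 \left(-1\right)\right) = 5 \left(1 - 1\right) = 5 \cdot 0 = 0$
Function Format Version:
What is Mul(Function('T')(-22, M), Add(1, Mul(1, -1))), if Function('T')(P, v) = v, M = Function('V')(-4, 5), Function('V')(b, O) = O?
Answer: 0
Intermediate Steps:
M = 5
Mul(Function('T')(-22, M), Add(1, Mul(1, -1))) = Mul(5, Add(1, Mul(1, -1))) = Mul(5, Add(1, -1)) = Mul(5, 0) = 0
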